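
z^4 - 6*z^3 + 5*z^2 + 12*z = z*(z - 4)*(z - 3)*(z + 1)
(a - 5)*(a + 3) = a^2 - 2*a - 15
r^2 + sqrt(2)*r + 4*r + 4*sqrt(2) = (r + 4)*(r + sqrt(2))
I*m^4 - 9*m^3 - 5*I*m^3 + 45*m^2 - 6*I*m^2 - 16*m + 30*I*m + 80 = (m - 5)*(m + 2*I)*(m + 8*I)*(I*m + 1)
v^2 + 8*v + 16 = (v + 4)^2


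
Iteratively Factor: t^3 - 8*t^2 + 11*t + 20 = (t + 1)*(t^2 - 9*t + 20) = (t - 5)*(t + 1)*(t - 4)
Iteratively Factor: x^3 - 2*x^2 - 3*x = (x)*(x^2 - 2*x - 3) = x*(x - 3)*(x + 1)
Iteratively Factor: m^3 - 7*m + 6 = (m - 1)*(m^2 + m - 6) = (m - 2)*(m - 1)*(m + 3)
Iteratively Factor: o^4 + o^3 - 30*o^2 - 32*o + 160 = (o - 5)*(o^3 + 6*o^2 - 32) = (o - 5)*(o + 4)*(o^2 + 2*o - 8) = (o - 5)*(o - 2)*(o + 4)*(o + 4)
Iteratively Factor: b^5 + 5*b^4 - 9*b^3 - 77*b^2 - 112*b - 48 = (b + 1)*(b^4 + 4*b^3 - 13*b^2 - 64*b - 48) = (b - 4)*(b + 1)*(b^3 + 8*b^2 + 19*b + 12) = (b - 4)*(b + 1)*(b + 3)*(b^2 + 5*b + 4) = (b - 4)*(b + 1)^2*(b + 3)*(b + 4)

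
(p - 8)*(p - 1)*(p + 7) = p^3 - 2*p^2 - 55*p + 56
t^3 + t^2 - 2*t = t*(t - 1)*(t + 2)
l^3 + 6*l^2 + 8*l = l*(l + 2)*(l + 4)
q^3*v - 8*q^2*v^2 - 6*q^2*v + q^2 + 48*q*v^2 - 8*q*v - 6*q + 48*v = (q - 6)*(q - 8*v)*(q*v + 1)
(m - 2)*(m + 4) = m^2 + 2*m - 8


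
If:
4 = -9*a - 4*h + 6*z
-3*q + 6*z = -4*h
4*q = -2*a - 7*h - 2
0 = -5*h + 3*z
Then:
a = -344/729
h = -10/243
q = -140/729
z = -50/729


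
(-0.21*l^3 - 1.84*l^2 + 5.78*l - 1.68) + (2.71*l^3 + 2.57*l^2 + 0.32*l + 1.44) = 2.5*l^3 + 0.73*l^2 + 6.1*l - 0.24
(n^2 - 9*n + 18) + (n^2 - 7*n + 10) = 2*n^2 - 16*n + 28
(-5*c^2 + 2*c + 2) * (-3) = 15*c^2 - 6*c - 6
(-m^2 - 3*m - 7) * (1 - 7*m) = 7*m^3 + 20*m^2 + 46*m - 7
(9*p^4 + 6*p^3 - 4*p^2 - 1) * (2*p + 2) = 18*p^5 + 30*p^4 + 4*p^3 - 8*p^2 - 2*p - 2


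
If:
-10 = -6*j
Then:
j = 5/3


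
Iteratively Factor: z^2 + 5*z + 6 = (z + 2)*(z + 3)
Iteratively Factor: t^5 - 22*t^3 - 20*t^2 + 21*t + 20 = (t + 4)*(t^4 - 4*t^3 - 6*t^2 + 4*t + 5) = (t + 1)*(t + 4)*(t^3 - 5*t^2 - t + 5) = (t - 1)*(t + 1)*(t + 4)*(t^2 - 4*t - 5) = (t - 5)*(t - 1)*(t + 1)*(t + 4)*(t + 1)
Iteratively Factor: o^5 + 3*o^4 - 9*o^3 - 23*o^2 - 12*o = (o + 4)*(o^4 - o^3 - 5*o^2 - 3*o) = o*(o + 4)*(o^3 - o^2 - 5*o - 3) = o*(o + 1)*(o + 4)*(o^2 - 2*o - 3) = o*(o + 1)^2*(o + 4)*(o - 3)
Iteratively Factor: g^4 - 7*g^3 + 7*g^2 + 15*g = (g + 1)*(g^3 - 8*g^2 + 15*g) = g*(g + 1)*(g^2 - 8*g + 15) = g*(g - 5)*(g + 1)*(g - 3)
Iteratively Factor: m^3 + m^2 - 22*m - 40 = (m + 4)*(m^2 - 3*m - 10) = (m - 5)*(m + 4)*(m + 2)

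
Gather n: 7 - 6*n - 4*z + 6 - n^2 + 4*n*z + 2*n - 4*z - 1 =-n^2 + n*(4*z - 4) - 8*z + 12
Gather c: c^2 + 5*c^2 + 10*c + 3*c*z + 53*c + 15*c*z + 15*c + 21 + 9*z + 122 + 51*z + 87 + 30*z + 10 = 6*c^2 + c*(18*z + 78) + 90*z + 240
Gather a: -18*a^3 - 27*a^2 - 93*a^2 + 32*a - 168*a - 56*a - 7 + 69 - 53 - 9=-18*a^3 - 120*a^2 - 192*a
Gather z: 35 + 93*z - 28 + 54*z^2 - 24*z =54*z^2 + 69*z + 7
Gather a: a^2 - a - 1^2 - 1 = a^2 - a - 2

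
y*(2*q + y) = 2*q*y + y^2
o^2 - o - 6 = (o - 3)*(o + 2)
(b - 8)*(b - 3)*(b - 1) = b^3 - 12*b^2 + 35*b - 24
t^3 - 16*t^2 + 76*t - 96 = (t - 8)*(t - 6)*(t - 2)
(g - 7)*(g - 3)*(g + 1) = g^3 - 9*g^2 + 11*g + 21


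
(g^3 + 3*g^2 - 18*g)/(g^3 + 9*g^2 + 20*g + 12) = g*(g - 3)/(g^2 + 3*g + 2)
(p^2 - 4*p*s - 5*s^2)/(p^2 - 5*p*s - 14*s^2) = (-p^2 + 4*p*s + 5*s^2)/(-p^2 + 5*p*s + 14*s^2)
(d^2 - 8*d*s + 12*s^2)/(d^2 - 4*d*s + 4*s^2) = (-d + 6*s)/(-d + 2*s)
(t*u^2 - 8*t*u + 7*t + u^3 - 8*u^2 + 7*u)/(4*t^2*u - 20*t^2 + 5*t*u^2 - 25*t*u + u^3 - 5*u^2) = (u^2 - 8*u + 7)/(4*t*u - 20*t + u^2 - 5*u)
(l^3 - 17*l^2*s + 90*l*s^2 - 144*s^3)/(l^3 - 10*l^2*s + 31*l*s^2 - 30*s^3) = (l^2 - 14*l*s + 48*s^2)/(l^2 - 7*l*s + 10*s^2)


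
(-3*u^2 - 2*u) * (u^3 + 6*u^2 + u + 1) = -3*u^5 - 20*u^4 - 15*u^3 - 5*u^2 - 2*u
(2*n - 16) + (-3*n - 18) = -n - 34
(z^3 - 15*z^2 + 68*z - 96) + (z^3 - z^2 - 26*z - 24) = 2*z^3 - 16*z^2 + 42*z - 120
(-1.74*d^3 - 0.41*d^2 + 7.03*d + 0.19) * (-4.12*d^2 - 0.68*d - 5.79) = 7.1688*d^5 + 2.8724*d^4 - 18.6102*d^3 - 3.1893*d^2 - 40.8329*d - 1.1001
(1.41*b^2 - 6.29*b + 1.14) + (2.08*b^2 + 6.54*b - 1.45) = 3.49*b^2 + 0.25*b - 0.31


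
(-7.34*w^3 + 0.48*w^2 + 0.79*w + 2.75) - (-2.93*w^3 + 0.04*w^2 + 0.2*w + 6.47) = -4.41*w^3 + 0.44*w^2 + 0.59*w - 3.72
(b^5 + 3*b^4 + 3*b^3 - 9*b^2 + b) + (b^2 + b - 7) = b^5 + 3*b^4 + 3*b^3 - 8*b^2 + 2*b - 7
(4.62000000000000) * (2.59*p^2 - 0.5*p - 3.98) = 11.9658*p^2 - 2.31*p - 18.3876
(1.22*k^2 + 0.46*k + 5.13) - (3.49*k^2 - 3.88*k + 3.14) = -2.27*k^2 + 4.34*k + 1.99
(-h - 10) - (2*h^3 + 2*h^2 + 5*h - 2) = -2*h^3 - 2*h^2 - 6*h - 8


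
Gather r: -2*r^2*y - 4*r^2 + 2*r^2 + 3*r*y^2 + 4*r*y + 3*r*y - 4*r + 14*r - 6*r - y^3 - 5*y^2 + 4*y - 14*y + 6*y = r^2*(-2*y - 2) + r*(3*y^2 + 7*y + 4) - y^3 - 5*y^2 - 4*y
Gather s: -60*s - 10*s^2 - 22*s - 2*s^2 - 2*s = -12*s^2 - 84*s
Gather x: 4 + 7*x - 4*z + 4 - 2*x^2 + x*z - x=-2*x^2 + x*(z + 6) - 4*z + 8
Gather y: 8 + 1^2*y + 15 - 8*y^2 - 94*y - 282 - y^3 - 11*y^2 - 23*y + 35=-y^3 - 19*y^2 - 116*y - 224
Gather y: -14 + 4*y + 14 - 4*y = 0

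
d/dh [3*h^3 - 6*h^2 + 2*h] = 9*h^2 - 12*h + 2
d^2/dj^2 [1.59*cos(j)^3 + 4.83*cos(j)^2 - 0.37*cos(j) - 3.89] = -0.8225*cos(j) - 9.66*cos(2*j) - 3.5775*cos(3*j)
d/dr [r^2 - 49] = 2*r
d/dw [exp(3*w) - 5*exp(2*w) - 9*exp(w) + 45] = (3*exp(2*w) - 10*exp(w) - 9)*exp(w)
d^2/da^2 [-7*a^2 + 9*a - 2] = -14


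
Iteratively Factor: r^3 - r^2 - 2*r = (r + 1)*(r^2 - 2*r) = (r - 2)*(r + 1)*(r)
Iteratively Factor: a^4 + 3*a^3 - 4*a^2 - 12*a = (a)*(a^3 + 3*a^2 - 4*a - 12) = a*(a - 2)*(a^2 + 5*a + 6) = a*(a - 2)*(a + 2)*(a + 3)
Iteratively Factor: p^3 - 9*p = (p + 3)*(p^2 - 3*p) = (p - 3)*(p + 3)*(p)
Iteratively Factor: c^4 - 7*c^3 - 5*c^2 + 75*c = (c - 5)*(c^3 - 2*c^2 - 15*c) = c*(c - 5)*(c^2 - 2*c - 15) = c*(c - 5)*(c + 3)*(c - 5)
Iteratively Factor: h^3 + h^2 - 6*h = (h + 3)*(h^2 - 2*h) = (h - 2)*(h + 3)*(h)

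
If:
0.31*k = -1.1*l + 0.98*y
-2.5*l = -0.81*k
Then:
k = 1.47058823529412*y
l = 0.476470588235294*y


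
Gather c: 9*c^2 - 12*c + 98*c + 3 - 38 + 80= 9*c^2 + 86*c + 45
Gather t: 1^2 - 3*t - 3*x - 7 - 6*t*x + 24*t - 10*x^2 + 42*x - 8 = t*(21 - 6*x) - 10*x^2 + 39*x - 14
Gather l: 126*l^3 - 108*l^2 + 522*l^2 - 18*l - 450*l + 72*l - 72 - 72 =126*l^3 + 414*l^2 - 396*l - 144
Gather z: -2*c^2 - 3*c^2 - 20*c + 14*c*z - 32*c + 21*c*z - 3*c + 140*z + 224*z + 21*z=-5*c^2 - 55*c + z*(35*c + 385)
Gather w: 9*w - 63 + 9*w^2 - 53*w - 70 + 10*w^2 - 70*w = 19*w^2 - 114*w - 133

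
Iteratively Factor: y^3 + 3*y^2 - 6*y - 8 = (y + 4)*(y^2 - y - 2) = (y - 2)*(y + 4)*(y + 1)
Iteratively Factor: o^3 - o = (o)*(o^2 - 1) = o*(o - 1)*(o + 1)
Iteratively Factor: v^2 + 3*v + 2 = (v + 1)*(v + 2)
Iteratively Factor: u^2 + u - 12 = (u + 4)*(u - 3)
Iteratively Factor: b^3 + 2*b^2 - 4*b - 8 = (b - 2)*(b^2 + 4*b + 4) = (b - 2)*(b + 2)*(b + 2)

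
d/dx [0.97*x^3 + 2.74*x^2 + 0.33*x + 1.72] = 2.91*x^2 + 5.48*x + 0.33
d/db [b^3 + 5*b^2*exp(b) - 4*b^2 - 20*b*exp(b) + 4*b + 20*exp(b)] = 5*b^2*exp(b) + 3*b^2 - 10*b*exp(b) - 8*b + 4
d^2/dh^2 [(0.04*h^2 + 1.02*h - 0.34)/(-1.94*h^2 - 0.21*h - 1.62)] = (-7.645152*h^3 + 8.432016*h^2 + 20.065032*h - 1.62306)/(7.301384*h^6 + 2.371068*h^5 + 18.547758*h^4 + 3.969189*h^3 + 15.488334*h^2 + 1.653372*h + 4.251528)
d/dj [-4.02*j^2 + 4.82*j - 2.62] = 4.82 - 8.04*j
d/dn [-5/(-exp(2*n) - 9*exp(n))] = 5*(-2*exp(n) - 9)*exp(-n)/(exp(n) + 9)^2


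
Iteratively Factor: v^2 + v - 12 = (v - 3)*(v + 4)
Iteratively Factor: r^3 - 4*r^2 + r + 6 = (r - 3)*(r^2 - r - 2) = (r - 3)*(r + 1)*(r - 2)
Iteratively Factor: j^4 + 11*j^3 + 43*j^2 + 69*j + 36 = (j + 1)*(j^3 + 10*j^2 + 33*j + 36) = (j + 1)*(j + 4)*(j^2 + 6*j + 9) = (j + 1)*(j + 3)*(j + 4)*(j + 3)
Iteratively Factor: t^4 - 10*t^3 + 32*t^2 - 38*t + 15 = (t - 1)*(t^3 - 9*t^2 + 23*t - 15) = (t - 3)*(t - 1)*(t^2 - 6*t + 5) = (t - 5)*(t - 3)*(t - 1)*(t - 1)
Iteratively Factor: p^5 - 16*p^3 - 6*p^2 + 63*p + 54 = (p - 3)*(p^4 + 3*p^3 - 7*p^2 - 27*p - 18) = (p - 3)*(p + 1)*(p^3 + 2*p^2 - 9*p - 18) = (p - 3)*(p + 1)*(p + 3)*(p^2 - p - 6) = (p - 3)^2*(p + 1)*(p + 3)*(p + 2)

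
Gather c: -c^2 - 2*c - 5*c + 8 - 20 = -c^2 - 7*c - 12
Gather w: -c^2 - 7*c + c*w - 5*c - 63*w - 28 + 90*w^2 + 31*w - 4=-c^2 - 12*c + 90*w^2 + w*(c - 32) - 32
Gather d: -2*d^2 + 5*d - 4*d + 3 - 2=-2*d^2 + d + 1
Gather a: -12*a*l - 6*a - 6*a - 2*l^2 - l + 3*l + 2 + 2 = a*(-12*l - 12) - 2*l^2 + 2*l + 4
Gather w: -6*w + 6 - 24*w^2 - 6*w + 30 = -24*w^2 - 12*w + 36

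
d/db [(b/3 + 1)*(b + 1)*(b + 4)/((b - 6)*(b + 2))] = (b^4 - 8*b^3 - 87*b^2 - 216*b - 180)/(3*(b^4 - 8*b^3 - 8*b^2 + 96*b + 144))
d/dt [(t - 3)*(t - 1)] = 2*t - 4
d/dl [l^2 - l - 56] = 2*l - 1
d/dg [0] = 0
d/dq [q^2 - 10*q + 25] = 2*q - 10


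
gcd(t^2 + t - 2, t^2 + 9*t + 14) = t + 2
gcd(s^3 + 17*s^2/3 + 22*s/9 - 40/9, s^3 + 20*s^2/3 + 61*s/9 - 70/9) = s^2 + 13*s/3 - 10/3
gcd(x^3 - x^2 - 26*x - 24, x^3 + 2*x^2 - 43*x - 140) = x + 4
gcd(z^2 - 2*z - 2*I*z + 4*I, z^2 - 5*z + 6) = z - 2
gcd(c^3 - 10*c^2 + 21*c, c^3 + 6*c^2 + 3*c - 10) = 1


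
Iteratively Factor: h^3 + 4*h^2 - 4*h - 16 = (h - 2)*(h^2 + 6*h + 8) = (h - 2)*(h + 4)*(h + 2)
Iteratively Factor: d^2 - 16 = (d + 4)*(d - 4)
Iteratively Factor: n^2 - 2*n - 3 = (n + 1)*(n - 3)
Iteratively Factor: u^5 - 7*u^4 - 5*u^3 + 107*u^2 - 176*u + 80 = (u - 1)*(u^4 - 6*u^3 - 11*u^2 + 96*u - 80) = (u - 5)*(u - 1)*(u^3 - u^2 - 16*u + 16) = (u - 5)*(u - 1)*(u + 4)*(u^2 - 5*u + 4) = (u - 5)*(u - 1)^2*(u + 4)*(u - 4)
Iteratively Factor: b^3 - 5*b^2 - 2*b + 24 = (b - 3)*(b^2 - 2*b - 8) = (b - 3)*(b + 2)*(b - 4)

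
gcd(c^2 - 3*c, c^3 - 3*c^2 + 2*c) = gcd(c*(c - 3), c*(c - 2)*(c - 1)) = c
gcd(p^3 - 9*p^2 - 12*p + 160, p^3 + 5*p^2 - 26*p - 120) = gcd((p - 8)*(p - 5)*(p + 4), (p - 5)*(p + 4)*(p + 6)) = p^2 - p - 20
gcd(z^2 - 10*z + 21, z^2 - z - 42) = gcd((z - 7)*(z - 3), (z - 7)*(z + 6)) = z - 7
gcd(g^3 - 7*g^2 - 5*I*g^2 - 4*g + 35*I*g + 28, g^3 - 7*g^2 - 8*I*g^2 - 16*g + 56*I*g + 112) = g^2 + g*(-7 - 4*I) + 28*I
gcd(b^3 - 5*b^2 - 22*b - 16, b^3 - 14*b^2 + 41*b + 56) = b^2 - 7*b - 8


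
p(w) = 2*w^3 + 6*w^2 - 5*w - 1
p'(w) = 6*w^2 + 12*w - 5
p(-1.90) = 16.44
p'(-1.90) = -6.14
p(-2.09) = 17.40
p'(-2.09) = -3.87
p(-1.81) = 15.85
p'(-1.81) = -7.06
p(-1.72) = 15.17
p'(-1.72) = -7.89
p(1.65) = 16.07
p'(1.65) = 31.14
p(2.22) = 39.35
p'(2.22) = 51.21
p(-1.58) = 13.99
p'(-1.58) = -8.98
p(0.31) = -1.91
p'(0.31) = -0.70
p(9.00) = 1898.00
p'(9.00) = 589.00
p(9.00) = 1898.00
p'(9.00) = 589.00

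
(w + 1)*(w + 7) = w^2 + 8*w + 7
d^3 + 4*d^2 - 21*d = d*(d - 3)*(d + 7)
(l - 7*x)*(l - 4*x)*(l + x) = l^3 - 10*l^2*x + 17*l*x^2 + 28*x^3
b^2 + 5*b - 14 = (b - 2)*(b + 7)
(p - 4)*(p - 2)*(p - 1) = p^3 - 7*p^2 + 14*p - 8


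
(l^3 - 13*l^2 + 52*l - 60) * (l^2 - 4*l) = l^5 - 17*l^4 + 104*l^3 - 268*l^2 + 240*l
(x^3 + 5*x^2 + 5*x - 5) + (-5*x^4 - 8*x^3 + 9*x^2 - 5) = -5*x^4 - 7*x^3 + 14*x^2 + 5*x - 10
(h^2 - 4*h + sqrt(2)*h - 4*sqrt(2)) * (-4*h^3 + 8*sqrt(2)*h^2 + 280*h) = -4*h^5 + 4*sqrt(2)*h^4 + 16*h^4 - 16*sqrt(2)*h^3 + 296*h^3 - 1184*h^2 + 280*sqrt(2)*h^2 - 1120*sqrt(2)*h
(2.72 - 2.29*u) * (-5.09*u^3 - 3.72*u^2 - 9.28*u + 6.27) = 11.6561*u^4 - 5.326*u^3 + 11.1328*u^2 - 39.5999*u + 17.0544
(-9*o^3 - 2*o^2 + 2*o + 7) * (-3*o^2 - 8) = 27*o^5 + 6*o^4 + 66*o^3 - 5*o^2 - 16*o - 56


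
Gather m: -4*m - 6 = -4*m - 6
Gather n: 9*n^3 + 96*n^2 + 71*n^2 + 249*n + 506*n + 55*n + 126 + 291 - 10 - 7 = 9*n^3 + 167*n^2 + 810*n + 400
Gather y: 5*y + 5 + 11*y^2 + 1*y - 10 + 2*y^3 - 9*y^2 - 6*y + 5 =2*y^3 + 2*y^2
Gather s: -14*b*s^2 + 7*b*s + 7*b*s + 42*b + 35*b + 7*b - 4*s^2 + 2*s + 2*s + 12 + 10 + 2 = 84*b + s^2*(-14*b - 4) + s*(14*b + 4) + 24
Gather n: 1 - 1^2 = 0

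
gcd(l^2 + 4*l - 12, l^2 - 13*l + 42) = 1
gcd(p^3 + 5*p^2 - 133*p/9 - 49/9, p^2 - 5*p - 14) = 1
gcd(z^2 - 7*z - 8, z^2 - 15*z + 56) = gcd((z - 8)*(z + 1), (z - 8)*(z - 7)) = z - 8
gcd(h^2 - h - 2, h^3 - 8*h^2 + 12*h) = h - 2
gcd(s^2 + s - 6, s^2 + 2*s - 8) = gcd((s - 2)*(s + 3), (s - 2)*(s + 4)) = s - 2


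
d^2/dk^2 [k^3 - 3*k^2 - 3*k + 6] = 6*k - 6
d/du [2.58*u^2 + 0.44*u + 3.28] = 5.16*u + 0.44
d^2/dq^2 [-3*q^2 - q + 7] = -6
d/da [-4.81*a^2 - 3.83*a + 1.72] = -9.62*a - 3.83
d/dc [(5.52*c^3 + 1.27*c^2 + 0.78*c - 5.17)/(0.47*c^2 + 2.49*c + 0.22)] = (2.5944*c^4 + 27.4896*c^3 + 6.4389*c^2 + 5.4186*c + 13.0449)/(0.2209*c^4 + 2.3406*c^3 + 6.4069*c^2 + 1.0956*c + 0.0484)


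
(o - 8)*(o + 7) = o^2 - o - 56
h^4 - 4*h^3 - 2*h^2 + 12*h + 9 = (h - 3)^2*(h + 1)^2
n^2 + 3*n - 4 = (n - 1)*(n + 4)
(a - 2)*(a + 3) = a^2 + a - 6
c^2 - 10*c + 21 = (c - 7)*(c - 3)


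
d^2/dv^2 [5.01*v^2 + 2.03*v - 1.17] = 10.0200000000000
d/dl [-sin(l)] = -cos(l)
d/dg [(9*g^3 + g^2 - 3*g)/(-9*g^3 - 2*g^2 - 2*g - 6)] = (-9*g^4 - 90*g^3 - 170*g^2 - 12*g + 18)/(81*g^6 + 36*g^5 + 40*g^4 + 116*g^3 + 28*g^2 + 24*g + 36)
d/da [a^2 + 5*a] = 2*a + 5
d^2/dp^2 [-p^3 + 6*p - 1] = -6*p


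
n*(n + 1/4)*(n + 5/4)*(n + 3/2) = n^4 + 3*n^3 + 41*n^2/16 + 15*n/32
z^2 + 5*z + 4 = (z + 1)*(z + 4)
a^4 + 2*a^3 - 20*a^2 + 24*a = a*(a - 2)^2*(a + 6)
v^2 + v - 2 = (v - 1)*(v + 2)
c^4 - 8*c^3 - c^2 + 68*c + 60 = (c - 6)*(c - 5)*(c + 1)*(c + 2)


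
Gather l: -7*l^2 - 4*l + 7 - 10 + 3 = -7*l^2 - 4*l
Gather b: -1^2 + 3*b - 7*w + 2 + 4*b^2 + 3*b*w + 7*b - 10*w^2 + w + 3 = 4*b^2 + b*(3*w + 10) - 10*w^2 - 6*w + 4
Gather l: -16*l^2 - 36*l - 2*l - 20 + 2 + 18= -16*l^2 - 38*l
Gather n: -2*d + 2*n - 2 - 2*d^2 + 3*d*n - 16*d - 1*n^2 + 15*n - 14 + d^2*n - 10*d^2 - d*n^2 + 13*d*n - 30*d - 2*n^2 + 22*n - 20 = -12*d^2 - 48*d + n^2*(-d - 3) + n*(d^2 + 16*d + 39) - 36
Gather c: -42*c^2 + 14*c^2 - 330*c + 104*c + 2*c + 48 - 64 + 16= -28*c^2 - 224*c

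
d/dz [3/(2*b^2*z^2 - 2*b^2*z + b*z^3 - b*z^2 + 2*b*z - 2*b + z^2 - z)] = 3*(-4*b^2*z + 2*b^2 - 3*b*z^2 + 2*b*z - 2*b - 2*z + 1)/(2*b^2*z^2 - 2*b^2*z + b*z^3 - b*z^2 + 2*b*z - 2*b + z^2 - z)^2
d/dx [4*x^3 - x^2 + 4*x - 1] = 12*x^2 - 2*x + 4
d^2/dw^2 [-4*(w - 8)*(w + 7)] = -8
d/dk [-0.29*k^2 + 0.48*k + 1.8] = 0.48 - 0.58*k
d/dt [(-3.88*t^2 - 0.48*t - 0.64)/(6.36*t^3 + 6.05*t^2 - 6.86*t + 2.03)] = (24.6768*t^4 + 6.1056*t^3 + 41.732*t^2 - 8.0088*t - 5.3648)/(40.4496*t^6 + 76.956*t^5 - 50.6567*t^4 - 57.1844*t^3 + 71.6226*t^2 - 27.8516*t + 4.1209)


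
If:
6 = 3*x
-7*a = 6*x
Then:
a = -12/7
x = 2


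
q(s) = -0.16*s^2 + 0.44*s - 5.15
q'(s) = 0.44 - 0.32*s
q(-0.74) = -5.56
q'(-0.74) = 0.68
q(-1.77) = -6.43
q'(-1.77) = 1.01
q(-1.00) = -5.75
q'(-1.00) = 0.76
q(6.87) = -9.68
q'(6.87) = -1.76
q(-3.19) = -8.18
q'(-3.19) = 1.46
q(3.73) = -5.73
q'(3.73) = -0.75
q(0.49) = -4.97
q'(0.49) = 0.28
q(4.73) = -6.65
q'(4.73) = -1.07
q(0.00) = -5.15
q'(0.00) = 0.44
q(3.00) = -5.27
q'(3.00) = -0.52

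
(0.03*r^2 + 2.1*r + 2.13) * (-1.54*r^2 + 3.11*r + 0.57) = -0.0462*r^4 - 3.1407*r^3 + 3.2679*r^2 + 7.8213*r + 1.2141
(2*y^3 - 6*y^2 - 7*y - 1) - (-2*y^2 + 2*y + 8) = 2*y^3 - 4*y^2 - 9*y - 9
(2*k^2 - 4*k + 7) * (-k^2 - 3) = -2*k^4 + 4*k^3 - 13*k^2 + 12*k - 21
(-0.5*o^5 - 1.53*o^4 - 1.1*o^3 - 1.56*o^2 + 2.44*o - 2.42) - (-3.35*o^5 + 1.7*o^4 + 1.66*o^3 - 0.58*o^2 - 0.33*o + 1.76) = 2.85*o^5 - 3.23*o^4 - 2.76*o^3 - 0.98*o^2 + 2.77*o - 4.18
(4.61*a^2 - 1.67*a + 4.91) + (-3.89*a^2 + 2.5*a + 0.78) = 0.72*a^2 + 0.83*a + 5.69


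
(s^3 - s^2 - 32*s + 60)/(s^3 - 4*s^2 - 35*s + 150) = (s - 2)/(s - 5)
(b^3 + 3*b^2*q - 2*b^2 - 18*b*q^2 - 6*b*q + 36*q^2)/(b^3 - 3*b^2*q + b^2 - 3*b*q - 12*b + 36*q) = (b^2 + 6*b*q - 2*b - 12*q)/(b^2 + b - 12)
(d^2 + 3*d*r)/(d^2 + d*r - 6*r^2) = d/(d - 2*r)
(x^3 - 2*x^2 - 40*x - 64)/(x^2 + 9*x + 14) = (x^2 - 4*x - 32)/(x + 7)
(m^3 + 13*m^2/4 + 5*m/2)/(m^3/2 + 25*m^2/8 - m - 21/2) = 2*m*(4*m + 5)/(4*m^2 + 17*m - 42)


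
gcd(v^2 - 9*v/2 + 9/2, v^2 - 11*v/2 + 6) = v - 3/2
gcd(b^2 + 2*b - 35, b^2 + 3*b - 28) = b + 7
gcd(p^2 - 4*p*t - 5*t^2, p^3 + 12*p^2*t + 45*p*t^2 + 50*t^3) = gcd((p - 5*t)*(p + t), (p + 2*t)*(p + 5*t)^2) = 1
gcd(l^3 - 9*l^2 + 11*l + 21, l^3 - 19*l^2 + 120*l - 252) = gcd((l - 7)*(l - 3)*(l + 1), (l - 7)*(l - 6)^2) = l - 7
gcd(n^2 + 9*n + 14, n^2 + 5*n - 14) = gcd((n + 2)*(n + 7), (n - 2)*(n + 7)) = n + 7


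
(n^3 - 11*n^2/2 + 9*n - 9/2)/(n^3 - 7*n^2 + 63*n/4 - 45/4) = 2*(n - 1)/(2*n - 5)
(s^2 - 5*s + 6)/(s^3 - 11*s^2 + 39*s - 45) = (s - 2)/(s^2 - 8*s + 15)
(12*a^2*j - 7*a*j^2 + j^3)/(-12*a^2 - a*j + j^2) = j*(-3*a + j)/(3*a + j)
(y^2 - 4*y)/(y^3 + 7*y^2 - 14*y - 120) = y/(y^2 + 11*y + 30)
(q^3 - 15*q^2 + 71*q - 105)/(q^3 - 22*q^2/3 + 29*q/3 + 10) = 3*(q - 7)/(3*q + 2)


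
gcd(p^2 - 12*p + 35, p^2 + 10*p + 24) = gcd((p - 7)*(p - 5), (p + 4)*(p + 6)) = 1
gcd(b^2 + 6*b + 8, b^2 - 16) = b + 4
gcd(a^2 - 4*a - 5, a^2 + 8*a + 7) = a + 1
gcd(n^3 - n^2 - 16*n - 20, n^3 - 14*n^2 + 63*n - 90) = n - 5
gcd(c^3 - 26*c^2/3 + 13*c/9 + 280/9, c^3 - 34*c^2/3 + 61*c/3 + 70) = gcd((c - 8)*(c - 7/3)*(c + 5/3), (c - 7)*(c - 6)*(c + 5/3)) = c + 5/3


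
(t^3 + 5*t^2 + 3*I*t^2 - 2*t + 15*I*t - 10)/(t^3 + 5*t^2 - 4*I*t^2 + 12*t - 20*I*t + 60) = (t + I)/(t - 6*I)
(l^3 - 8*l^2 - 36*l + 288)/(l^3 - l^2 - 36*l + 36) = (l - 8)/(l - 1)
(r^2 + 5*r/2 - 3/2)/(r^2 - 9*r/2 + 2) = (r + 3)/(r - 4)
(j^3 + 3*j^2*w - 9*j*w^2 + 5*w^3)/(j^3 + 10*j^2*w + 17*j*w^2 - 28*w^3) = (j^2 + 4*j*w - 5*w^2)/(j^2 + 11*j*w + 28*w^2)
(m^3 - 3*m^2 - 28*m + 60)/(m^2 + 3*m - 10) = m - 6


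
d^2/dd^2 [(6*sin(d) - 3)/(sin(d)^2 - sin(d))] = 3*(-2*sin(d) + 1/sin(d) - 4/sin(d)^2 + 2/sin(d)^3)/(sin(d) - 1)^2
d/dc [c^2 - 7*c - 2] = 2*c - 7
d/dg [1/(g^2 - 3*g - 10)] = (3 - 2*g)/(-g^2 + 3*g + 10)^2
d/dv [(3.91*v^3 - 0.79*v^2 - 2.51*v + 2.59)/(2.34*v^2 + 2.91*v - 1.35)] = (9.1494*v^4 + 22.7562*v^3 - 12.261*v^2 - 9.9882*v - 4.1484)/(5.4756*v^4 + 13.6188*v^3 + 2.1501*v^2 - 7.857*v + 1.8225)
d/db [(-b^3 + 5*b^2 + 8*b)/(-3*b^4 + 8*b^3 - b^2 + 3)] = (2*b^2*(-b^2 + 5*b + 8)*(6*b^2 - 12*b + 1) + (3*b^2 - 10*b - 8)*(3*b^4 - 8*b^3 + b^2 - 3))/(3*b^4 - 8*b^3 + b^2 - 3)^2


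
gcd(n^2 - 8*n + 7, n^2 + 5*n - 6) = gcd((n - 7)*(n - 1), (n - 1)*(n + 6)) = n - 1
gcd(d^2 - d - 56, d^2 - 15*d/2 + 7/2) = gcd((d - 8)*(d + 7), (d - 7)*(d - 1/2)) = 1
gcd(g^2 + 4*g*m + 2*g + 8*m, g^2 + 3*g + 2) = g + 2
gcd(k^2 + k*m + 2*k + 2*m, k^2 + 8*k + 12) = k + 2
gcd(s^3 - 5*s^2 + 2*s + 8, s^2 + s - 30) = 1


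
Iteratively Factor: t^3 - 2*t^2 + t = (t)*(t^2 - 2*t + 1) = t*(t - 1)*(t - 1)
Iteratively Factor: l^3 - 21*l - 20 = (l + 1)*(l^2 - l - 20) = (l - 5)*(l + 1)*(l + 4)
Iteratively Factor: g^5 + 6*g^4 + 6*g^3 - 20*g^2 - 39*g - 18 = (g + 1)*(g^4 + 5*g^3 + g^2 - 21*g - 18) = (g + 1)*(g + 3)*(g^3 + 2*g^2 - 5*g - 6) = (g + 1)*(g + 3)^2*(g^2 - g - 2) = (g - 2)*(g + 1)*(g + 3)^2*(g + 1)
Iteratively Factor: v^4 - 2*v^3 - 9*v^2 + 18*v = (v - 3)*(v^3 + v^2 - 6*v) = v*(v - 3)*(v^2 + v - 6) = v*(v - 3)*(v + 3)*(v - 2)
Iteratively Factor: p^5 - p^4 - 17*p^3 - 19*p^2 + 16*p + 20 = (p - 5)*(p^4 + 4*p^3 + 3*p^2 - 4*p - 4) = (p - 5)*(p + 2)*(p^3 + 2*p^2 - p - 2) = (p - 5)*(p + 1)*(p + 2)*(p^2 + p - 2) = (p - 5)*(p + 1)*(p + 2)^2*(p - 1)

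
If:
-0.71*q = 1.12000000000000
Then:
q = -1.58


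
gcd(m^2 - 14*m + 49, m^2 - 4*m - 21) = m - 7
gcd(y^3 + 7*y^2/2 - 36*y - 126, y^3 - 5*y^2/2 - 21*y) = y^2 - 5*y/2 - 21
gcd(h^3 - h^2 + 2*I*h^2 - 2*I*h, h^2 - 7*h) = h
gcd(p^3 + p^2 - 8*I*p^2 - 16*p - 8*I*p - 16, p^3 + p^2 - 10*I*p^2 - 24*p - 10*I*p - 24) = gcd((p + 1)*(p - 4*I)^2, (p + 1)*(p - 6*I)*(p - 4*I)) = p^2 + p*(1 - 4*I) - 4*I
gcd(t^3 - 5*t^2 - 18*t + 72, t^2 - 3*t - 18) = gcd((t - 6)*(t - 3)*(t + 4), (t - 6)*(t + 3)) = t - 6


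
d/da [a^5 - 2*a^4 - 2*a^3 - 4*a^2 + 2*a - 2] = 5*a^4 - 8*a^3 - 6*a^2 - 8*a + 2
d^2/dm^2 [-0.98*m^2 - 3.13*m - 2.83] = -1.96000000000000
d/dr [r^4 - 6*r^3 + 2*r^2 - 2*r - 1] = 4*r^3 - 18*r^2 + 4*r - 2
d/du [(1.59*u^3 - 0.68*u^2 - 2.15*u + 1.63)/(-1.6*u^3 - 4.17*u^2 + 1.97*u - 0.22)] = (-7.7183*u^4 - 0.615400000000001*u^3 - 3.5305*u^2 + 13.8934*u - 2.7381)/(2.56*u^6 + 13.344*u^5 + 11.0849*u^4 - 15.7258*u^3 + 5.7157*u^2 - 0.8668*u + 0.0484)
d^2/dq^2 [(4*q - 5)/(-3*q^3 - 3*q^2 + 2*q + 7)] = 2*(-108*q^5 + 162*q^4 + 300*q^3 - 459*q^2 - 27*q + 181)/(27*q^9 + 81*q^8 + 27*q^7 - 270*q^6 - 396*q^5 + 99*q^4 + 685*q^3 + 357*q^2 - 294*q - 343)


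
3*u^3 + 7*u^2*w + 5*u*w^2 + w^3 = (u + w)^2*(3*u + w)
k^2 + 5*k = k*(k + 5)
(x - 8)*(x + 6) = x^2 - 2*x - 48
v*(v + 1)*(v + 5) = v^3 + 6*v^2 + 5*v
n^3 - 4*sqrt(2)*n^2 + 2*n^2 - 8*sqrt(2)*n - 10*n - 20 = (n + 2)*(n - 5*sqrt(2))*(n + sqrt(2))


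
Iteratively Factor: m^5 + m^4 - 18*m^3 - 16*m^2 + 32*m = (m + 4)*(m^4 - 3*m^3 - 6*m^2 + 8*m) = m*(m + 4)*(m^3 - 3*m^2 - 6*m + 8) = m*(m - 1)*(m + 4)*(m^2 - 2*m - 8) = m*(m - 1)*(m + 2)*(m + 4)*(m - 4)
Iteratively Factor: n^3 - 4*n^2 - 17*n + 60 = (n - 5)*(n^2 + n - 12) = (n - 5)*(n + 4)*(n - 3)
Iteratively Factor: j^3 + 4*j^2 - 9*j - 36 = (j + 4)*(j^2 - 9) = (j + 3)*(j + 4)*(j - 3)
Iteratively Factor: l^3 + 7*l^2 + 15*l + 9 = (l + 3)*(l^2 + 4*l + 3) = (l + 1)*(l + 3)*(l + 3)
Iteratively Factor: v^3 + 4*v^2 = (v)*(v^2 + 4*v) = v^2*(v + 4)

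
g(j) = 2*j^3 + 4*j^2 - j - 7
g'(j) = 6*j^2 + 8*j - 1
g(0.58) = -5.84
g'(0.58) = 5.66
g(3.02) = 81.55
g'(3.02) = 77.88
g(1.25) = 1.91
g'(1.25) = 18.38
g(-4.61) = -113.33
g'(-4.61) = 89.63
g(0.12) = -7.06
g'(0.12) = 0.05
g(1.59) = 9.56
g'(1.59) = 26.89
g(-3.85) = -57.99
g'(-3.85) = 57.14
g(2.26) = 34.26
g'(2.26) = 47.73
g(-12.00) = -2875.00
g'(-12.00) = 767.00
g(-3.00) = -22.00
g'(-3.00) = 29.00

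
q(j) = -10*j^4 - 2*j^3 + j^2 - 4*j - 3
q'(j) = -40*j^3 - 6*j^2 + 2*j - 4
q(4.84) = -5713.28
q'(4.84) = -4670.07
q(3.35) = -1339.81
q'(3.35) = -1568.45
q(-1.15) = -11.53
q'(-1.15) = 46.60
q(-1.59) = -49.99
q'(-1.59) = 138.44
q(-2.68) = -462.47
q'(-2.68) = 717.50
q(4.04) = -2798.66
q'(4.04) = -2731.42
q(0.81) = -10.95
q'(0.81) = -27.57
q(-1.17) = -12.49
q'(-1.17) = 49.51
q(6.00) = -13383.00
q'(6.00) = -8848.00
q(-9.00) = -64038.00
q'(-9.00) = 28652.00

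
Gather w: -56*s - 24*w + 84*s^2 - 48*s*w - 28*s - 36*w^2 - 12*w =84*s^2 - 84*s - 36*w^2 + w*(-48*s - 36)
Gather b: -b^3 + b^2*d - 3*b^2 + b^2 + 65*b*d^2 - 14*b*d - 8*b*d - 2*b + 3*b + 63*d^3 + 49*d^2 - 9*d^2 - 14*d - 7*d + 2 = -b^3 + b^2*(d - 2) + b*(65*d^2 - 22*d + 1) + 63*d^3 + 40*d^2 - 21*d + 2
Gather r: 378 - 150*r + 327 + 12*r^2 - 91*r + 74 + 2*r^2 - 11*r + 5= 14*r^2 - 252*r + 784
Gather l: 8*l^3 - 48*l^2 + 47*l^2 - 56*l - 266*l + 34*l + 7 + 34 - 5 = 8*l^3 - l^2 - 288*l + 36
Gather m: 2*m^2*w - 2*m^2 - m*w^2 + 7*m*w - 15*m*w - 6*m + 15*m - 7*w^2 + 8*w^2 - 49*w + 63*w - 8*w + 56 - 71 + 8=m^2*(2*w - 2) + m*(-w^2 - 8*w + 9) + w^2 + 6*w - 7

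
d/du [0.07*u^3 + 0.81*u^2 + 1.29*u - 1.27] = 0.21*u^2 + 1.62*u + 1.29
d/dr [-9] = 0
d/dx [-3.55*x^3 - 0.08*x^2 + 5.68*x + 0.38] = -10.65*x^2 - 0.16*x + 5.68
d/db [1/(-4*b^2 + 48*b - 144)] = (b - 6)/(2*(b^2 - 12*b + 36)^2)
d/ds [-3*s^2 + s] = 1 - 6*s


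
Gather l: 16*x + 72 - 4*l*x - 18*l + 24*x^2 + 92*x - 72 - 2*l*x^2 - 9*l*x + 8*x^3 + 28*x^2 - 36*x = l*(-2*x^2 - 13*x - 18) + 8*x^3 + 52*x^2 + 72*x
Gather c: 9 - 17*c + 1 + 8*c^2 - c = 8*c^2 - 18*c + 10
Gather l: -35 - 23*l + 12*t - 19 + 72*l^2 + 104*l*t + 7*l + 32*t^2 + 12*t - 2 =72*l^2 + l*(104*t - 16) + 32*t^2 + 24*t - 56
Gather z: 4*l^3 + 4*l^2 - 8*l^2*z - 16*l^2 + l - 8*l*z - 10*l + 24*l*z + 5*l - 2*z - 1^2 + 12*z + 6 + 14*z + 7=4*l^3 - 12*l^2 - 4*l + z*(-8*l^2 + 16*l + 24) + 12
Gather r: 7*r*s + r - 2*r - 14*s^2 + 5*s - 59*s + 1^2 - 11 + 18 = r*(7*s - 1) - 14*s^2 - 54*s + 8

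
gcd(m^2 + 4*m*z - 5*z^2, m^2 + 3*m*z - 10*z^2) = m + 5*z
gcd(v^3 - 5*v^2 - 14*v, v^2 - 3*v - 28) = v - 7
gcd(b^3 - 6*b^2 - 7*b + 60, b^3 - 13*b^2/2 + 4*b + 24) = b - 4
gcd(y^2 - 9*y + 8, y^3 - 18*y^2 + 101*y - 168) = y - 8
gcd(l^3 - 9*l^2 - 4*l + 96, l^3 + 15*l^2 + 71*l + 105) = l + 3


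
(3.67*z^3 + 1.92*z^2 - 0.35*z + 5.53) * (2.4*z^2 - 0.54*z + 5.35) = 8.808*z^5 + 2.6262*z^4 + 17.7577*z^3 + 23.733*z^2 - 4.8587*z + 29.5855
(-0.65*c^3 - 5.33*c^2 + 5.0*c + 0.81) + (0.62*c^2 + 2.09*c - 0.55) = -0.65*c^3 - 4.71*c^2 + 7.09*c + 0.26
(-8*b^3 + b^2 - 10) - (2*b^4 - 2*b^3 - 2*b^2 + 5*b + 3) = -2*b^4 - 6*b^3 + 3*b^2 - 5*b - 13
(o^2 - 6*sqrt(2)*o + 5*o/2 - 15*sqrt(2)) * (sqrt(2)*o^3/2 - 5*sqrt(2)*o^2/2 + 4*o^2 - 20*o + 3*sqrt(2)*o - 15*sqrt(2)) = sqrt(2)*o^5/2 - 2*o^4 - 5*sqrt(2)*o^4/4 - 109*sqrt(2)*o^3/4 + 5*o^3 - 11*o^2 + 105*sqrt(2)*o^2/2 + 90*o + 525*sqrt(2)*o/2 + 450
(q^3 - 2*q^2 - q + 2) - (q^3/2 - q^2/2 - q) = q^3/2 - 3*q^2/2 + 2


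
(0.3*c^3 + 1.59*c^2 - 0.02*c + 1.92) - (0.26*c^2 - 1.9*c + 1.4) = 0.3*c^3 + 1.33*c^2 + 1.88*c + 0.52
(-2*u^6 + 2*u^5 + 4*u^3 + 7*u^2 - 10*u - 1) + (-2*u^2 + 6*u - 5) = -2*u^6 + 2*u^5 + 4*u^3 + 5*u^2 - 4*u - 6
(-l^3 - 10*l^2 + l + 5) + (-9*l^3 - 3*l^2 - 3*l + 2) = -10*l^3 - 13*l^2 - 2*l + 7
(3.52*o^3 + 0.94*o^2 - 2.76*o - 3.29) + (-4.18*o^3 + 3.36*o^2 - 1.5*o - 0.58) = -0.66*o^3 + 4.3*o^2 - 4.26*o - 3.87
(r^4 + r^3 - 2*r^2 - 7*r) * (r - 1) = r^5 - 3*r^3 - 5*r^2 + 7*r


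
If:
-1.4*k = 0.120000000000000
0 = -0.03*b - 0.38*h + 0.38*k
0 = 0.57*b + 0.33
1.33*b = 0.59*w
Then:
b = -0.58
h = -0.04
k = -0.09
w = -1.31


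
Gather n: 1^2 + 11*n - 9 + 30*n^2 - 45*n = 30*n^2 - 34*n - 8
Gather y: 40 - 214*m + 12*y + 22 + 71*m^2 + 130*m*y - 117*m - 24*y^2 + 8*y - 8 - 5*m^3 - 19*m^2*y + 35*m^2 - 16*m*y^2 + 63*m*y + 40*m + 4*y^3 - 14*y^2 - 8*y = -5*m^3 + 106*m^2 - 291*m + 4*y^3 + y^2*(-16*m - 38) + y*(-19*m^2 + 193*m + 12) + 54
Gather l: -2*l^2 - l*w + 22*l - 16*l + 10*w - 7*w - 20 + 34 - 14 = -2*l^2 + l*(6 - w) + 3*w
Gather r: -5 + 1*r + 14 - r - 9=0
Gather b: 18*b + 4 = 18*b + 4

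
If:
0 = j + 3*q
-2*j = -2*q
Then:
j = 0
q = 0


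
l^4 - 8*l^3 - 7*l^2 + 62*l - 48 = (l - 8)*(l - 2)*(l - 1)*(l + 3)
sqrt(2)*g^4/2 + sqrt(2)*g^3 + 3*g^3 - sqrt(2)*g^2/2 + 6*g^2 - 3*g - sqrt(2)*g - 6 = (g/2 + 1)*(g - 1)*(g + 3*sqrt(2))*(sqrt(2)*g + sqrt(2))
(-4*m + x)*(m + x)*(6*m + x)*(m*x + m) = -24*m^4*x - 24*m^4 - 22*m^3*x^2 - 22*m^3*x + 3*m^2*x^3 + 3*m^2*x^2 + m*x^4 + m*x^3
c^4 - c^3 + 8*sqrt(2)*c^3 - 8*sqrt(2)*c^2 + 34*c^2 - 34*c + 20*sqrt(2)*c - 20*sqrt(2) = (c - 1)*(c + sqrt(2))*(c + 2*sqrt(2))*(c + 5*sqrt(2))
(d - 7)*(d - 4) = d^2 - 11*d + 28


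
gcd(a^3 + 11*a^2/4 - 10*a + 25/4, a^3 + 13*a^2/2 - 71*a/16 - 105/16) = a - 5/4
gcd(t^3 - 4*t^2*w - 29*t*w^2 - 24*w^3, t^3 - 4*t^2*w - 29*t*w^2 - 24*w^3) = t^3 - 4*t^2*w - 29*t*w^2 - 24*w^3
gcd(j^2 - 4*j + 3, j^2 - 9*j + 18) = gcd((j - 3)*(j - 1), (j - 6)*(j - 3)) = j - 3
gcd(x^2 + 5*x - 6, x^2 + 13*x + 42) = x + 6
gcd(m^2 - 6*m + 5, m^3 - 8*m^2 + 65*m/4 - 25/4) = m - 5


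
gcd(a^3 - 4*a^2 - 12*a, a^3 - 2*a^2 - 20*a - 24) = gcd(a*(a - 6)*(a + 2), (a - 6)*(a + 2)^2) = a^2 - 4*a - 12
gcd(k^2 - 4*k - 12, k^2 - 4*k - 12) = k^2 - 4*k - 12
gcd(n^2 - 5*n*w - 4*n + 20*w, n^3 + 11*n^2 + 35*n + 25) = 1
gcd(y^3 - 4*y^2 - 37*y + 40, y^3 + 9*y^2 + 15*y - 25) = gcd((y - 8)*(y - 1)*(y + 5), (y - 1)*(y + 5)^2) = y^2 + 4*y - 5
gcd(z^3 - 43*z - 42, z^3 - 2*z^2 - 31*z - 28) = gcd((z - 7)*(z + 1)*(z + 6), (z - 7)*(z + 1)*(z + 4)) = z^2 - 6*z - 7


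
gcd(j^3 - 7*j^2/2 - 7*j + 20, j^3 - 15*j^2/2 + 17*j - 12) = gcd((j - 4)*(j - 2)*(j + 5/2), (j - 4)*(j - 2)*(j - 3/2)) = j^2 - 6*j + 8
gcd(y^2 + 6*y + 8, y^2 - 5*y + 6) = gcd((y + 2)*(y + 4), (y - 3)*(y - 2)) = 1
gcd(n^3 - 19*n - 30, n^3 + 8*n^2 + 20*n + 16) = n + 2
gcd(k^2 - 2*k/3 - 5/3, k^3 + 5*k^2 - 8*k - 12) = k + 1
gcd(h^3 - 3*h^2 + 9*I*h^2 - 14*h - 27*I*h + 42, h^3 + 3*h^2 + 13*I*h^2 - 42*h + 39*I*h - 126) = h + 7*I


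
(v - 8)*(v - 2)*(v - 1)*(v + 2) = v^4 - 9*v^3 + 4*v^2 + 36*v - 32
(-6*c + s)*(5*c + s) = -30*c^2 - c*s + s^2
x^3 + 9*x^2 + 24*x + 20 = (x + 2)^2*(x + 5)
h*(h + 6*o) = h^2 + 6*h*o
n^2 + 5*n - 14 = (n - 2)*(n + 7)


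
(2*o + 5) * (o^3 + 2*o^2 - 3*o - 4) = 2*o^4 + 9*o^3 + 4*o^2 - 23*o - 20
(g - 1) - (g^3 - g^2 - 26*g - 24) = -g^3 + g^2 + 27*g + 23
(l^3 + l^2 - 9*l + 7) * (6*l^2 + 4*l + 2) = 6*l^5 + 10*l^4 - 48*l^3 + 8*l^2 + 10*l + 14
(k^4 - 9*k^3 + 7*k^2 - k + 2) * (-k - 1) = -k^5 + 8*k^4 + 2*k^3 - 6*k^2 - k - 2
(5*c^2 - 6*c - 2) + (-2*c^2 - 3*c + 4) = 3*c^2 - 9*c + 2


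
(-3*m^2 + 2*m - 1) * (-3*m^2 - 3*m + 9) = 9*m^4 + 3*m^3 - 30*m^2 + 21*m - 9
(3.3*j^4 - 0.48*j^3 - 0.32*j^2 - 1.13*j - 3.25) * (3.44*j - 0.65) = 11.352*j^5 - 3.7962*j^4 - 0.7888*j^3 - 3.6792*j^2 - 10.4455*j + 2.1125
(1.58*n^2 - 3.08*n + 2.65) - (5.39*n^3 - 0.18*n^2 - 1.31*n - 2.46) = -5.39*n^3 + 1.76*n^2 - 1.77*n + 5.11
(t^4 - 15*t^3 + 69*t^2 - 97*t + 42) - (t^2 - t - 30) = t^4 - 15*t^3 + 68*t^2 - 96*t + 72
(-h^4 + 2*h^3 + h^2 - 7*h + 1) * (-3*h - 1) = 3*h^5 - 5*h^4 - 5*h^3 + 20*h^2 + 4*h - 1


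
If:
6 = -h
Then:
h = -6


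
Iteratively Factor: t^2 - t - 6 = (t + 2)*(t - 3)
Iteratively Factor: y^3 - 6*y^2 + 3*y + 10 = (y - 5)*(y^2 - y - 2) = (y - 5)*(y - 2)*(y + 1)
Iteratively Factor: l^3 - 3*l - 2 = (l + 1)*(l^2 - l - 2) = (l - 2)*(l + 1)*(l + 1)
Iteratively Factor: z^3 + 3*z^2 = (z)*(z^2 + 3*z) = z*(z + 3)*(z)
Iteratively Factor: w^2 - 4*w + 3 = (w - 1)*(w - 3)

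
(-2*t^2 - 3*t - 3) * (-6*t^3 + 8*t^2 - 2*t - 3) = 12*t^5 + 2*t^4 - 2*t^3 - 12*t^2 + 15*t + 9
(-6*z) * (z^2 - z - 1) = -6*z^3 + 6*z^2 + 6*z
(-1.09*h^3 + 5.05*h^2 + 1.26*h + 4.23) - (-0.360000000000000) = -1.09*h^3 + 5.05*h^2 + 1.26*h + 4.59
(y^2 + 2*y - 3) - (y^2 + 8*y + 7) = -6*y - 10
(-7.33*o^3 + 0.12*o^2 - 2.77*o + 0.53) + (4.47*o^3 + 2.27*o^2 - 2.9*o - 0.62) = -2.86*o^3 + 2.39*o^2 - 5.67*o - 0.09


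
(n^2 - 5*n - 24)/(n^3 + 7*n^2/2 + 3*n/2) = 2*(n - 8)/(n*(2*n + 1))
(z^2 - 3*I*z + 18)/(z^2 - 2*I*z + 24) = (z + 3*I)/(z + 4*I)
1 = 1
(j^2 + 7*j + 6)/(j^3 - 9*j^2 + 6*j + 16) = (j + 6)/(j^2 - 10*j + 16)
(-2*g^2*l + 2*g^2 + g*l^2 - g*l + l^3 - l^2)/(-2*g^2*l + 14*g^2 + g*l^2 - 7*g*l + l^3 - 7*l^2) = (l - 1)/(l - 7)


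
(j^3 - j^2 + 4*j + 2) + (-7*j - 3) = j^3 - j^2 - 3*j - 1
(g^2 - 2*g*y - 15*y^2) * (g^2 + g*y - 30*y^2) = g^4 - g^3*y - 47*g^2*y^2 + 45*g*y^3 + 450*y^4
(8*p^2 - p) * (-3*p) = -24*p^3 + 3*p^2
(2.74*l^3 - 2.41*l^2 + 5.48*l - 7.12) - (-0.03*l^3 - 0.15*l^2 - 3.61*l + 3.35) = 2.77*l^3 - 2.26*l^2 + 9.09*l - 10.47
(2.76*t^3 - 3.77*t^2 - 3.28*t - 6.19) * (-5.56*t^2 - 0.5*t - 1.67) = -15.3456*t^5 + 19.5812*t^4 + 15.5126*t^3 + 42.3523*t^2 + 8.5726*t + 10.3373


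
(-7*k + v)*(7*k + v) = -49*k^2 + v^2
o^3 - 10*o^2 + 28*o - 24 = (o - 6)*(o - 2)^2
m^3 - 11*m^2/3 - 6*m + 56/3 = (m - 4)*(m - 2)*(m + 7/3)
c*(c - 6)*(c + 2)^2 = c^4 - 2*c^3 - 20*c^2 - 24*c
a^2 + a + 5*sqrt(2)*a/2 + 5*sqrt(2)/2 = (a + 1)*(a + 5*sqrt(2)/2)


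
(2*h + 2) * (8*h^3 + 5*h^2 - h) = 16*h^4 + 26*h^3 + 8*h^2 - 2*h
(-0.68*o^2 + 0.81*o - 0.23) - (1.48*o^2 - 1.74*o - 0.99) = -2.16*o^2 + 2.55*o + 0.76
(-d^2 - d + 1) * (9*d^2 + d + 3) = -9*d^4 - 10*d^3 + 5*d^2 - 2*d + 3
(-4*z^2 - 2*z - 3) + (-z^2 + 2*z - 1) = -5*z^2 - 4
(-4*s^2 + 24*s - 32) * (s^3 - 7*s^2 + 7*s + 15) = -4*s^5 + 52*s^4 - 228*s^3 + 332*s^2 + 136*s - 480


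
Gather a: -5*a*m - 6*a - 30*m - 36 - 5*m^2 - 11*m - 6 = a*(-5*m - 6) - 5*m^2 - 41*m - 42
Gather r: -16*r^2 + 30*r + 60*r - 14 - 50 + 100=-16*r^2 + 90*r + 36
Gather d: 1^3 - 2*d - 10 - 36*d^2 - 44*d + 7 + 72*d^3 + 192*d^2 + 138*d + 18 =72*d^3 + 156*d^2 + 92*d + 16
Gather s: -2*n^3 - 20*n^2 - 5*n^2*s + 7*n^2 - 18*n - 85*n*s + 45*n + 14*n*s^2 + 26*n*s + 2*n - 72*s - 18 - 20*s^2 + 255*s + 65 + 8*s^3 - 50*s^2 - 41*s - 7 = -2*n^3 - 13*n^2 + 29*n + 8*s^3 + s^2*(14*n - 70) + s*(-5*n^2 - 59*n + 142) + 40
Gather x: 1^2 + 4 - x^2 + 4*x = -x^2 + 4*x + 5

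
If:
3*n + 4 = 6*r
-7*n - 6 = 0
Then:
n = -6/7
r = 5/21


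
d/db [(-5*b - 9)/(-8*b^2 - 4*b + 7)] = (-40*b^2 - 144*b - 71)/(64*b^4 + 64*b^3 - 96*b^2 - 56*b + 49)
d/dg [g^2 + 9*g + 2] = 2*g + 9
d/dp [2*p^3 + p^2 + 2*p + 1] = 6*p^2 + 2*p + 2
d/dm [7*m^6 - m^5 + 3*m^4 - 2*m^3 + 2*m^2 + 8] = m*(42*m^4 - 5*m^3 + 12*m^2 - 6*m + 4)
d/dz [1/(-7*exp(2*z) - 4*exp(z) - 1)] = (14*exp(z) + 4)*exp(z)/(7*exp(2*z) + 4*exp(z) + 1)^2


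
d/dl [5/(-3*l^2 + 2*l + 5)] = 10*(3*l - 1)/(-3*l^2 + 2*l + 5)^2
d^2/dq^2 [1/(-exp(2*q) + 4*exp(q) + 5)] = 4*(-(1 - exp(q))*(-exp(2*q) + 4*exp(q) + 5) + 2*(exp(q) - 2)^2*exp(q))*exp(q)/(-exp(2*q) + 4*exp(q) + 5)^3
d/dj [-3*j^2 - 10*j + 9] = -6*j - 10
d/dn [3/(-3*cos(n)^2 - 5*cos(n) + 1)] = -3*(6*cos(n) + 5)*sin(n)/(3*cos(n)^2 + 5*cos(n) - 1)^2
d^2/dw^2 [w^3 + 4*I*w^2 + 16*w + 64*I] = 6*w + 8*I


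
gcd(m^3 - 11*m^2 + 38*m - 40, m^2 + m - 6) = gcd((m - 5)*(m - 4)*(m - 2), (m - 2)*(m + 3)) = m - 2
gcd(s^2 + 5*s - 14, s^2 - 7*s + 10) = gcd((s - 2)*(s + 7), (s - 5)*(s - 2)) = s - 2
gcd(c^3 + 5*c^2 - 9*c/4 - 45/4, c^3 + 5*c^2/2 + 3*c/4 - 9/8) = c + 3/2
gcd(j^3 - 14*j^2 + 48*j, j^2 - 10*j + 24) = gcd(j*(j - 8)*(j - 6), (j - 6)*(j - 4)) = j - 6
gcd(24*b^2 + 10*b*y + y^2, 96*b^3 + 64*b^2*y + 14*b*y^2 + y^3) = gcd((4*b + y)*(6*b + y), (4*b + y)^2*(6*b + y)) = 24*b^2 + 10*b*y + y^2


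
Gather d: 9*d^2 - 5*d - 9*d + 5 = 9*d^2 - 14*d + 5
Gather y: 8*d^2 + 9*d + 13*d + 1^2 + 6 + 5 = 8*d^2 + 22*d + 12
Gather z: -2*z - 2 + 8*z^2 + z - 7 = 8*z^2 - z - 9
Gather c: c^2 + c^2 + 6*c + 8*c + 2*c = 2*c^2 + 16*c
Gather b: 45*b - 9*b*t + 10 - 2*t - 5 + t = b*(45 - 9*t) - t + 5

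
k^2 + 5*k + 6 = (k + 2)*(k + 3)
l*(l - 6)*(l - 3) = l^3 - 9*l^2 + 18*l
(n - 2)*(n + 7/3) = n^2 + n/3 - 14/3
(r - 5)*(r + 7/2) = r^2 - 3*r/2 - 35/2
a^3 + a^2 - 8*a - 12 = (a - 3)*(a + 2)^2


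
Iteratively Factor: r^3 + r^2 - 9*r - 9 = (r + 1)*(r^2 - 9) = (r + 1)*(r + 3)*(r - 3)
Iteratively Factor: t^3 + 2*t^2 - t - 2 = (t + 1)*(t^2 + t - 2) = (t + 1)*(t + 2)*(t - 1)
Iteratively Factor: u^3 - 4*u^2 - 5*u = (u + 1)*(u^2 - 5*u) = (u - 5)*(u + 1)*(u)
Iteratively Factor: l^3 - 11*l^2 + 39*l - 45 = (l - 5)*(l^2 - 6*l + 9) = (l - 5)*(l - 3)*(l - 3)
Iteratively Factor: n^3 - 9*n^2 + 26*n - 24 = (n - 3)*(n^2 - 6*n + 8) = (n - 3)*(n - 2)*(n - 4)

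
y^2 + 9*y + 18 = (y + 3)*(y + 6)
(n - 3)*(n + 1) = n^2 - 2*n - 3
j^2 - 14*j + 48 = (j - 8)*(j - 6)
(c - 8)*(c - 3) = c^2 - 11*c + 24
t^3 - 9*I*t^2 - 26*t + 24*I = (t - 4*I)*(t - 3*I)*(t - 2*I)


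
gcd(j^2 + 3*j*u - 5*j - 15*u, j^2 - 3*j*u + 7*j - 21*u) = 1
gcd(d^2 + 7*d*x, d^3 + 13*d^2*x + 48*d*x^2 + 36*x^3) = 1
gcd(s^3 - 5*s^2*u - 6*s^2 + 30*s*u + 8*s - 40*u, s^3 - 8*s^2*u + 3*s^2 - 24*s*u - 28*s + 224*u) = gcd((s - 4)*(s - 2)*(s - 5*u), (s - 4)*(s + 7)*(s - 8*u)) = s - 4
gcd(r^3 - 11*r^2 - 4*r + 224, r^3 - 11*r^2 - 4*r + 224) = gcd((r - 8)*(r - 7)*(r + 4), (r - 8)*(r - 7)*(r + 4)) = r^3 - 11*r^2 - 4*r + 224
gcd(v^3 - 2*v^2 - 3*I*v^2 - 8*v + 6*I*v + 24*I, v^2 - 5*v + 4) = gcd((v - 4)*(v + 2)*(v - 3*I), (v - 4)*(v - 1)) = v - 4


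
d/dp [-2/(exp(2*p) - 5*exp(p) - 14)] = (4*exp(p) - 10)*exp(p)/(-exp(2*p) + 5*exp(p) + 14)^2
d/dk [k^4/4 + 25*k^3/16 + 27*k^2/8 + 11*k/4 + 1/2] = k^3 + 75*k^2/16 + 27*k/4 + 11/4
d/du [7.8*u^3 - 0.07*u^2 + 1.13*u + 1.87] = 23.4*u^2 - 0.14*u + 1.13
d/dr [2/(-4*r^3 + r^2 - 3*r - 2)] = 2*(12*r^2 - 2*r + 3)/(4*r^3 - r^2 + 3*r + 2)^2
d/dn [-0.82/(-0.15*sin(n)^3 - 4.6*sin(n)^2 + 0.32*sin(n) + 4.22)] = (-0.369*sin(n)^2 - 7.544*sin(n) + 0.2624)*cos(n)/(0.15*sin(n)^3 + 4.6*sin(n)^2 - 0.32*sin(n) - 4.22)^2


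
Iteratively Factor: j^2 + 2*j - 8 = (j - 2)*(j + 4)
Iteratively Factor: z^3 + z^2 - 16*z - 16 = (z + 4)*(z^2 - 3*z - 4) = (z - 4)*(z + 4)*(z + 1)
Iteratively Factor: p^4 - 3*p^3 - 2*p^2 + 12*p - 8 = (p - 2)*(p^3 - p^2 - 4*p + 4) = (p - 2)^2*(p^2 + p - 2) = (p - 2)^2*(p - 1)*(p + 2)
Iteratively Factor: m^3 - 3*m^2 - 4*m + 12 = (m + 2)*(m^2 - 5*m + 6) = (m - 3)*(m + 2)*(m - 2)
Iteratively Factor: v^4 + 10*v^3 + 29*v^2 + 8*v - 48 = (v + 4)*(v^3 + 6*v^2 + 5*v - 12) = (v - 1)*(v + 4)*(v^2 + 7*v + 12) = (v - 1)*(v + 3)*(v + 4)*(v + 4)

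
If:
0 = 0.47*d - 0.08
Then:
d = 0.17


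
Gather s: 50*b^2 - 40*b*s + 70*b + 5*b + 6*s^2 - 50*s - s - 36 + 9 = 50*b^2 + 75*b + 6*s^2 + s*(-40*b - 51) - 27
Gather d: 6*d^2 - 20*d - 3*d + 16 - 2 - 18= 6*d^2 - 23*d - 4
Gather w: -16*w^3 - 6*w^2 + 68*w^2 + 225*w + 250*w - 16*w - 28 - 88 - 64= -16*w^3 + 62*w^2 + 459*w - 180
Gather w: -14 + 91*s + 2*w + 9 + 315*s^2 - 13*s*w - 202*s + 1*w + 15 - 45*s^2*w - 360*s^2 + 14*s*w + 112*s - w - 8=-45*s^2 + s + w*(-45*s^2 + s + 2) + 2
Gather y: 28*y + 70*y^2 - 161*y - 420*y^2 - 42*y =-350*y^2 - 175*y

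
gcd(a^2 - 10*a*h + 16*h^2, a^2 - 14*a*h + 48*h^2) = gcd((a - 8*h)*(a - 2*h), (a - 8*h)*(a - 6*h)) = a - 8*h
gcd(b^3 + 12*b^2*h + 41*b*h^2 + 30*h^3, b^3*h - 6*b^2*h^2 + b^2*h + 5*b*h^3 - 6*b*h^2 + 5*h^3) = 1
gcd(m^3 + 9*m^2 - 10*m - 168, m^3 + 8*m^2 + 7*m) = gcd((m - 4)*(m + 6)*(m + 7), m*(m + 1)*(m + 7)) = m + 7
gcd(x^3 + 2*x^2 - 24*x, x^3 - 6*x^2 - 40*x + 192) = x^2 + 2*x - 24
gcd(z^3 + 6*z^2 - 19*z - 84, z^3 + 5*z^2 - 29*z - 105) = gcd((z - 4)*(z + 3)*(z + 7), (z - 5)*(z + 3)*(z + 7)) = z^2 + 10*z + 21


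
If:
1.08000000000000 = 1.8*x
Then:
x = 0.60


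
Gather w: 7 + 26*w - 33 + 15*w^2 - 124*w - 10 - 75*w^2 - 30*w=-60*w^2 - 128*w - 36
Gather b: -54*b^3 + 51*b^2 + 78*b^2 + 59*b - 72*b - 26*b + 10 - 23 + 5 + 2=-54*b^3 + 129*b^2 - 39*b - 6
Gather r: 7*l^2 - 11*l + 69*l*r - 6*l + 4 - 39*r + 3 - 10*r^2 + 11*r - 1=7*l^2 - 17*l - 10*r^2 + r*(69*l - 28) + 6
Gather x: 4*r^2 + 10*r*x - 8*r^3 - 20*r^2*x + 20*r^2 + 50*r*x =-8*r^3 + 24*r^2 + x*(-20*r^2 + 60*r)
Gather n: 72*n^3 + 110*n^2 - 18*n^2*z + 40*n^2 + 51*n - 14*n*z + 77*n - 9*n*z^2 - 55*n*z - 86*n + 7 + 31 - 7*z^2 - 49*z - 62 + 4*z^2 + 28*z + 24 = 72*n^3 + n^2*(150 - 18*z) + n*(-9*z^2 - 69*z + 42) - 3*z^2 - 21*z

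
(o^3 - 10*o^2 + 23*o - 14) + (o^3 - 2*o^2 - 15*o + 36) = 2*o^3 - 12*o^2 + 8*o + 22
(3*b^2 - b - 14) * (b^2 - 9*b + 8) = 3*b^4 - 28*b^3 + 19*b^2 + 118*b - 112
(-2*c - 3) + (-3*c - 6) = -5*c - 9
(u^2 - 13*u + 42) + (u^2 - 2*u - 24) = 2*u^2 - 15*u + 18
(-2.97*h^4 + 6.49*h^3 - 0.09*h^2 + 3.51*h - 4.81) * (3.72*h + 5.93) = -11.0484*h^5 + 6.5307*h^4 + 38.1509*h^3 + 12.5235*h^2 + 2.9211*h - 28.5233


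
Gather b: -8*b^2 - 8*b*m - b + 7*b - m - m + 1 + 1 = -8*b^2 + b*(6 - 8*m) - 2*m + 2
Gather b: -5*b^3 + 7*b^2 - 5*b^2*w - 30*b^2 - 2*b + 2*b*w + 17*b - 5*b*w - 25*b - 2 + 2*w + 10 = -5*b^3 + b^2*(-5*w - 23) + b*(-3*w - 10) + 2*w + 8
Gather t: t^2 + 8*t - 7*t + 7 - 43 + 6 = t^2 + t - 30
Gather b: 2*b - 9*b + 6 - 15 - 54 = -7*b - 63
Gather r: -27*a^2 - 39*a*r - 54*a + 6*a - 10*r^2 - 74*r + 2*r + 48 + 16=-27*a^2 - 48*a - 10*r^2 + r*(-39*a - 72) + 64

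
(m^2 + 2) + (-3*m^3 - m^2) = 2 - 3*m^3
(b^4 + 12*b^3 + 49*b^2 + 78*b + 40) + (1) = b^4 + 12*b^3 + 49*b^2 + 78*b + 41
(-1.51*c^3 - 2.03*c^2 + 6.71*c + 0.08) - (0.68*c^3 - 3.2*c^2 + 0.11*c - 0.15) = -2.19*c^3 + 1.17*c^2 + 6.6*c + 0.23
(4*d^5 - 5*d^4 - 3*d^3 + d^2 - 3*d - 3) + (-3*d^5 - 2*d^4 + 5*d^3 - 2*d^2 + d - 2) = d^5 - 7*d^4 + 2*d^3 - d^2 - 2*d - 5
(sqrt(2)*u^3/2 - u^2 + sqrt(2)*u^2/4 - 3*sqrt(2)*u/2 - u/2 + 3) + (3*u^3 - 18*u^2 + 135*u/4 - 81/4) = sqrt(2)*u^3/2 + 3*u^3 - 19*u^2 + sqrt(2)*u^2/4 - 3*sqrt(2)*u/2 + 133*u/4 - 69/4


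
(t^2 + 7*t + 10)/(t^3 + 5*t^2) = (t + 2)/t^2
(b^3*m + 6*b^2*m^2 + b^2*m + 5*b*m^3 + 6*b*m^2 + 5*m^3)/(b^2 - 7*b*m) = m*(b^3 + 6*b^2*m + b^2 + 5*b*m^2 + 6*b*m + 5*m^2)/(b*(b - 7*m))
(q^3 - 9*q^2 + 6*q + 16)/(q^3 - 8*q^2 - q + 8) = (q - 2)/(q - 1)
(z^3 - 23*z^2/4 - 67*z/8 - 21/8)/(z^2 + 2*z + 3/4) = (4*z^2 - 25*z - 21)/(2*(2*z + 3))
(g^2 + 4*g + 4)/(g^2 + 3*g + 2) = (g + 2)/(g + 1)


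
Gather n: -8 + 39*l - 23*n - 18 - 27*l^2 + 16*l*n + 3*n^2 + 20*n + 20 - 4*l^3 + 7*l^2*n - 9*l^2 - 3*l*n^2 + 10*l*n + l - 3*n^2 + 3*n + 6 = -4*l^3 - 36*l^2 - 3*l*n^2 + 40*l + n*(7*l^2 + 26*l)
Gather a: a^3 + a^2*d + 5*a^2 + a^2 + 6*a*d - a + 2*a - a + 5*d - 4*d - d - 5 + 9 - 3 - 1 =a^3 + a^2*(d + 6) + 6*a*d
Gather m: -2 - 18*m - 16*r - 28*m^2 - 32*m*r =-28*m^2 + m*(-32*r - 18) - 16*r - 2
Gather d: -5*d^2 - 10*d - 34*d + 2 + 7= -5*d^2 - 44*d + 9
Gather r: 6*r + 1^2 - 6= 6*r - 5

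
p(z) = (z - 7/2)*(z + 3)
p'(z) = 2*z - 1/2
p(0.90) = -10.14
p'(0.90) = 1.30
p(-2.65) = -2.15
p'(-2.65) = -5.80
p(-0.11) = -10.43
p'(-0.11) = -0.72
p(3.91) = 2.83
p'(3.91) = 7.32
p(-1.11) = -8.71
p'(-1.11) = -2.72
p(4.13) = 4.49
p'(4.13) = 7.76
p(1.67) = -8.55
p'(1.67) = 2.84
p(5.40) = 15.96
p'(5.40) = 10.30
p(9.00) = 66.00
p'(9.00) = 17.50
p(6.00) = 22.50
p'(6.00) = 11.50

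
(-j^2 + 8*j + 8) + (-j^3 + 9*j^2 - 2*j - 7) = -j^3 + 8*j^2 + 6*j + 1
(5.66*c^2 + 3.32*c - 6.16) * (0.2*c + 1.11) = 1.132*c^3 + 6.9466*c^2 + 2.4532*c - 6.8376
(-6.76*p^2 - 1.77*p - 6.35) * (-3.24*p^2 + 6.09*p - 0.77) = 21.9024*p^4 - 35.4336*p^3 + 14.9999*p^2 - 37.3086*p + 4.8895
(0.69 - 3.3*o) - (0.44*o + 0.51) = 0.18 - 3.74*o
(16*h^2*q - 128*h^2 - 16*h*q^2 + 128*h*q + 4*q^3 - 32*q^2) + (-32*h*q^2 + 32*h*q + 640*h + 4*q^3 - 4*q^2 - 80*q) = 16*h^2*q - 128*h^2 - 48*h*q^2 + 160*h*q + 640*h + 8*q^3 - 36*q^2 - 80*q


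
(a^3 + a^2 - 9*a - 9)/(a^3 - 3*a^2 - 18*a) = (a^2 - 2*a - 3)/(a*(a - 6))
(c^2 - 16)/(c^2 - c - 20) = (c - 4)/(c - 5)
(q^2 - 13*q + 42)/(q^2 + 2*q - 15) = (q^2 - 13*q + 42)/(q^2 + 2*q - 15)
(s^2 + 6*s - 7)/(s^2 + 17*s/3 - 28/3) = 3*(s - 1)/(3*s - 4)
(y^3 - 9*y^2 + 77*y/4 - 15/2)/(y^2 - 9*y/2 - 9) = (4*y^2 - 12*y + 5)/(2*(2*y + 3))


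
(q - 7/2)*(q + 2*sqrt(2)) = q^2 - 7*q/2 + 2*sqrt(2)*q - 7*sqrt(2)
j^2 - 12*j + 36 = (j - 6)^2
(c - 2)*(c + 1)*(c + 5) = c^3 + 4*c^2 - 7*c - 10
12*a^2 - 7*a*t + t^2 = (-4*a + t)*(-3*a + t)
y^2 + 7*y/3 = y*(y + 7/3)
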